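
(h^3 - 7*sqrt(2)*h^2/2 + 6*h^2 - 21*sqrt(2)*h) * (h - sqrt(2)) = h^4 - 9*sqrt(2)*h^3/2 + 6*h^3 - 27*sqrt(2)*h^2 + 7*h^2 + 42*h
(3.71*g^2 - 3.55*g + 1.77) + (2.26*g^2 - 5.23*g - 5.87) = 5.97*g^2 - 8.78*g - 4.1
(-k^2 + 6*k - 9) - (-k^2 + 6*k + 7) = -16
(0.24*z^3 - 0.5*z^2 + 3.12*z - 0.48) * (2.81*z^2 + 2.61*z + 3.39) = 0.6744*z^5 - 0.7786*z^4 + 8.2758*z^3 + 5.0994*z^2 + 9.324*z - 1.6272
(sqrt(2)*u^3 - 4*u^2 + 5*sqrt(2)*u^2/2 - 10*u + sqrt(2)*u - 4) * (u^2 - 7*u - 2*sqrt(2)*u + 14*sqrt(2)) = sqrt(2)*u^5 - 8*u^4 - 9*sqrt(2)*u^4/2 - 17*sqrt(2)*u^3/2 + 36*u^3 - 43*sqrt(2)*u^2 + 132*u^2 - 132*sqrt(2)*u + 56*u - 56*sqrt(2)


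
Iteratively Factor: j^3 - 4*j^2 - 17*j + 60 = (j + 4)*(j^2 - 8*j + 15) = (j - 5)*(j + 4)*(j - 3)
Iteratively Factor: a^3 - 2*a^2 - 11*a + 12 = (a - 1)*(a^2 - a - 12) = (a - 4)*(a - 1)*(a + 3)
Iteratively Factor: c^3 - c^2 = (c - 1)*(c^2) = c*(c - 1)*(c)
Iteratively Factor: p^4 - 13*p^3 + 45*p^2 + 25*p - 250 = (p - 5)*(p^3 - 8*p^2 + 5*p + 50) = (p - 5)^2*(p^2 - 3*p - 10) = (p - 5)^3*(p + 2)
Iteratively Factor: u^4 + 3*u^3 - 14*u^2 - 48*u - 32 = (u + 2)*(u^3 + u^2 - 16*u - 16) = (u + 2)*(u + 4)*(u^2 - 3*u - 4) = (u - 4)*(u + 2)*(u + 4)*(u + 1)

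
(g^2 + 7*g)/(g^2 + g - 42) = g/(g - 6)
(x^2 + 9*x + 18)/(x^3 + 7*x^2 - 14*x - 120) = (x + 3)/(x^2 + x - 20)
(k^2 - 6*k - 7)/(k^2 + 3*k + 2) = (k - 7)/(k + 2)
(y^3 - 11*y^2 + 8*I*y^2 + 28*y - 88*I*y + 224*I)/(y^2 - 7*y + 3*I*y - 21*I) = (y^2 + y*(-4 + 8*I) - 32*I)/(y + 3*I)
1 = 1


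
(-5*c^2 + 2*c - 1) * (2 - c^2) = 5*c^4 - 2*c^3 - 9*c^2 + 4*c - 2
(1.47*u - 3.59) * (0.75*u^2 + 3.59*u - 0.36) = 1.1025*u^3 + 2.5848*u^2 - 13.4173*u + 1.2924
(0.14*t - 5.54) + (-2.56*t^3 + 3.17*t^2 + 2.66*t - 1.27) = -2.56*t^3 + 3.17*t^2 + 2.8*t - 6.81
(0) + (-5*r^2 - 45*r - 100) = -5*r^2 - 45*r - 100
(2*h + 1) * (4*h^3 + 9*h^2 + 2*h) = 8*h^4 + 22*h^3 + 13*h^2 + 2*h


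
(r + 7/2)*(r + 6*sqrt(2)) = r^2 + 7*r/2 + 6*sqrt(2)*r + 21*sqrt(2)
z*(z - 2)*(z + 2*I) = z^3 - 2*z^2 + 2*I*z^2 - 4*I*z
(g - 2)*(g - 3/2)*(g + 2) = g^3 - 3*g^2/2 - 4*g + 6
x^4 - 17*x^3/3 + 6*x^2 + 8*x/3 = x*(x - 4)*(x - 2)*(x + 1/3)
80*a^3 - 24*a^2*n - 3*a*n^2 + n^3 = (-4*a + n)^2*(5*a + n)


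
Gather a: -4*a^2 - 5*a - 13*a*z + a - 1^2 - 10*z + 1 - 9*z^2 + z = -4*a^2 + a*(-13*z - 4) - 9*z^2 - 9*z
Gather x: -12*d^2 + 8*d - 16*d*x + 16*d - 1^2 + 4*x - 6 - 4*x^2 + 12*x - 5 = -12*d^2 + 24*d - 4*x^2 + x*(16 - 16*d) - 12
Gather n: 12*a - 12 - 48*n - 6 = 12*a - 48*n - 18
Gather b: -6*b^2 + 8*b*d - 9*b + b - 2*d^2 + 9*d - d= -6*b^2 + b*(8*d - 8) - 2*d^2 + 8*d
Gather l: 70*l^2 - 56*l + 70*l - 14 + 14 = 70*l^2 + 14*l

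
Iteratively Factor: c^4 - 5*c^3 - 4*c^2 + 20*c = (c)*(c^3 - 5*c^2 - 4*c + 20) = c*(c + 2)*(c^2 - 7*c + 10) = c*(c - 2)*(c + 2)*(c - 5)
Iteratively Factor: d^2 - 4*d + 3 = (d - 1)*(d - 3)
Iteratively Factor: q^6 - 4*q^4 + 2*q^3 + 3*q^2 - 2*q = (q - 1)*(q^5 + q^4 - 3*q^3 - q^2 + 2*q) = q*(q - 1)*(q^4 + q^3 - 3*q^2 - q + 2) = q*(q - 1)^2*(q^3 + 2*q^2 - q - 2) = q*(q - 1)^2*(q + 1)*(q^2 + q - 2) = q*(q - 1)^3*(q + 1)*(q + 2)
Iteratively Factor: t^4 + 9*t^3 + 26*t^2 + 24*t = (t + 4)*(t^3 + 5*t^2 + 6*t) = (t + 3)*(t + 4)*(t^2 + 2*t) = t*(t + 3)*(t + 4)*(t + 2)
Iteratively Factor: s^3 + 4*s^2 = (s)*(s^2 + 4*s) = s^2*(s + 4)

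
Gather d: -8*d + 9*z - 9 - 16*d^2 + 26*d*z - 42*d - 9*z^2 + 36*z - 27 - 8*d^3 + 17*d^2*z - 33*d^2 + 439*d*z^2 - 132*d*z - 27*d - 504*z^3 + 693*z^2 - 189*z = -8*d^3 + d^2*(17*z - 49) + d*(439*z^2 - 106*z - 77) - 504*z^3 + 684*z^2 - 144*z - 36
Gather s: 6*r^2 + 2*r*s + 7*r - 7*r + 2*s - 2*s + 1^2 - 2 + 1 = 6*r^2 + 2*r*s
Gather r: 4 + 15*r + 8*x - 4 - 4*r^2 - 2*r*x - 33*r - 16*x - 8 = -4*r^2 + r*(-2*x - 18) - 8*x - 8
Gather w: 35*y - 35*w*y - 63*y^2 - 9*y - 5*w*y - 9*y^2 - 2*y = -40*w*y - 72*y^2 + 24*y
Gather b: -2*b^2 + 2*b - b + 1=-2*b^2 + b + 1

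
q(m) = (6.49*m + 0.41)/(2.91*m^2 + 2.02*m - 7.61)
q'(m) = (-5.82*m - 2.02)*(6.49*m + 0.41)/(2.91*m^2 + 2.02*m - 7.61)^2 + 6.49/(2.91*m^2 + 2.02*m - 7.61) = (18.8859*m^2 + 13.1098*m - (5.82*m + 2.02)*(6.49*m + 0.41) - 49.3889)/(2.91*m^2 + 2.02*m - 7.61)^2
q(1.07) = -3.47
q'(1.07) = -16.60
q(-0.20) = 0.11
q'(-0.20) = -0.81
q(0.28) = -0.33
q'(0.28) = -1.13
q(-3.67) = -0.97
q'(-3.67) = -0.51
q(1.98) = 1.70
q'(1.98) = -2.12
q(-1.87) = 9.68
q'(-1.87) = -76.18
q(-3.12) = -1.38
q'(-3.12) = -1.09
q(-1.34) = 1.63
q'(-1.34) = -3.12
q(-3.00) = -1.52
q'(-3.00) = -1.36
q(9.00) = 0.24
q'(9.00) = -0.03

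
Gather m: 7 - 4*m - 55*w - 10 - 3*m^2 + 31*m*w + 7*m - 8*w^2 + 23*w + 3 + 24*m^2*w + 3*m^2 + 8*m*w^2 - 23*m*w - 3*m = 24*m^2*w + m*(8*w^2 + 8*w) - 8*w^2 - 32*w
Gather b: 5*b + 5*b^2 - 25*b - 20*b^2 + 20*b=-15*b^2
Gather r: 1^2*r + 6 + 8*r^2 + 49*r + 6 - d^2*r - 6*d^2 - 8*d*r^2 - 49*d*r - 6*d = -6*d^2 - 6*d + r^2*(8 - 8*d) + r*(-d^2 - 49*d + 50) + 12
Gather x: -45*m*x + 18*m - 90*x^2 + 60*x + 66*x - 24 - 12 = 18*m - 90*x^2 + x*(126 - 45*m) - 36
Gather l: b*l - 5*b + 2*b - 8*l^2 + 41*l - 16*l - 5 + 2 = -3*b - 8*l^2 + l*(b + 25) - 3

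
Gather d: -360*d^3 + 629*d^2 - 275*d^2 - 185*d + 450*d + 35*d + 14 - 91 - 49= -360*d^3 + 354*d^2 + 300*d - 126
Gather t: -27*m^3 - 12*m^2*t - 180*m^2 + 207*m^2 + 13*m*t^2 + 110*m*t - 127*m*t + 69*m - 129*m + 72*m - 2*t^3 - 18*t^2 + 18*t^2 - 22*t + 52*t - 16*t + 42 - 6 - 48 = -27*m^3 + 27*m^2 + 13*m*t^2 + 12*m - 2*t^3 + t*(-12*m^2 - 17*m + 14) - 12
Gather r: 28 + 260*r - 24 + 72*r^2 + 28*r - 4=72*r^2 + 288*r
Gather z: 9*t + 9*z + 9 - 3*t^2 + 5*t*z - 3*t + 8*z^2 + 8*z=-3*t^2 + 6*t + 8*z^2 + z*(5*t + 17) + 9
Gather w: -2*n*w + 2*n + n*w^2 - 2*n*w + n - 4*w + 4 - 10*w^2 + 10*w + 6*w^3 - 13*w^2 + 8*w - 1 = 3*n + 6*w^3 + w^2*(n - 23) + w*(14 - 4*n) + 3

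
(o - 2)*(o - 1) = o^2 - 3*o + 2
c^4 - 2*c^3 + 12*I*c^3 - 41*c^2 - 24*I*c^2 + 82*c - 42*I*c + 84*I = (c - 2)*(c + 2*I)*(c + 3*I)*(c + 7*I)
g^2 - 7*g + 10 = (g - 5)*(g - 2)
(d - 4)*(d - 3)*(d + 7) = d^3 - 37*d + 84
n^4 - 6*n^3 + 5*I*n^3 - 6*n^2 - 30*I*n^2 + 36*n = n*(n - 6)*(n + 2*I)*(n + 3*I)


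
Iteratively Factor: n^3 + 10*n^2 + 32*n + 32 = (n + 4)*(n^2 + 6*n + 8) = (n + 4)^2*(n + 2)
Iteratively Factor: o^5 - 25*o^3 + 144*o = (o)*(o^4 - 25*o^2 + 144) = o*(o - 4)*(o^3 + 4*o^2 - 9*o - 36) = o*(o - 4)*(o + 3)*(o^2 + o - 12) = o*(o - 4)*(o + 3)*(o + 4)*(o - 3)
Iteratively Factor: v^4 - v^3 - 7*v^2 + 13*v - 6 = (v - 2)*(v^3 + v^2 - 5*v + 3) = (v - 2)*(v - 1)*(v^2 + 2*v - 3) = (v - 2)*(v - 1)*(v + 3)*(v - 1)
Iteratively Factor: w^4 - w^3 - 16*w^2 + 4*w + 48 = (w + 2)*(w^3 - 3*w^2 - 10*w + 24) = (w - 4)*(w + 2)*(w^2 + w - 6) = (w - 4)*(w + 2)*(w + 3)*(w - 2)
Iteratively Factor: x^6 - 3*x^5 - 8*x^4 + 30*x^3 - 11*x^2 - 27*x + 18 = (x + 1)*(x^5 - 4*x^4 - 4*x^3 + 34*x^2 - 45*x + 18) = (x - 2)*(x + 1)*(x^4 - 2*x^3 - 8*x^2 + 18*x - 9) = (x - 2)*(x - 1)*(x + 1)*(x^3 - x^2 - 9*x + 9) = (x - 2)*(x - 1)^2*(x + 1)*(x^2 - 9) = (x - 2)*(x - 1)^2*(x + 1)*(x + 3)*(x - 3)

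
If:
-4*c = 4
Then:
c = -1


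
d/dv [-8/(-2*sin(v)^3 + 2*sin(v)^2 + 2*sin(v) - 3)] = 64*(-3*sin(v)^2 + 2*sin(v) + 1)*cos(v)/(4*sin(v)^2 + sin(v) + sin(3*v) - 6)^2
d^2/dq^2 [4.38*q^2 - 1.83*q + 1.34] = 8.76000000000000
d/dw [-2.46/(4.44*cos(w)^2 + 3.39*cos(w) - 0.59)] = -(21.8448*cos(w) + 8.3394)*sin(w)/(4.44*cos(w)^2 + 3.39*cos(w) - 0.59)^2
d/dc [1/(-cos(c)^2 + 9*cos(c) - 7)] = (9 - 2*cos(c))*sin(c)/(cos(c)^2 - 9*cos(c) + 7)^2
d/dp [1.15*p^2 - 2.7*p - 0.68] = 2.3*p - 2.7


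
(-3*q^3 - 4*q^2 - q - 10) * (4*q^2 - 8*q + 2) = -12*q^5 + 8*q^4 + 22*q^3 - 40*q^2 + 78*q - 20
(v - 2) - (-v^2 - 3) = v^2 + v + 1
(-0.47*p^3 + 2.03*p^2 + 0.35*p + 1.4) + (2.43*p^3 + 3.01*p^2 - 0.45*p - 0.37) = 1.96*p^3 + 5.04*p^2 - 0.1*p + 1.03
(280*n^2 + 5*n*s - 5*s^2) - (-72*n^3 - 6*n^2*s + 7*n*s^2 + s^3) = 72*n^3 + 6*n^2*s + 280*n^2 - 7*n*s^2 + 5*n*s - s^3 - 5*s^2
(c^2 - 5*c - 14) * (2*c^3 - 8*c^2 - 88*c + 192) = 2*c^5 - 18*c^4 - 76*c^3 + 744*c^2 + 272*c - 2688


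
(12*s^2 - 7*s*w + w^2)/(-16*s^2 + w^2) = (-3*s + w)/(4*s + w)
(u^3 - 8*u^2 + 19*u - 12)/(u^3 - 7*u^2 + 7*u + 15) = (u^2 - 5*u + 4)/(u^2 - 4*u - 5)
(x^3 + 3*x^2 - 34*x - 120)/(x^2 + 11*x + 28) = (x^2 - x - 30)/(x + 7)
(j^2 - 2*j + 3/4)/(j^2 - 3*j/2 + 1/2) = (j - 3/2)/(j - 1)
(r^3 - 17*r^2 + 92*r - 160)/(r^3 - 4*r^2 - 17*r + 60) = (r^2 - 12*r + 32)/(r^2 + r - 12)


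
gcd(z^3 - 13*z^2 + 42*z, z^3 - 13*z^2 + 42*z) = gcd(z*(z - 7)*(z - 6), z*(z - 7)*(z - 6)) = z^3 - 13*z^2 + 42*z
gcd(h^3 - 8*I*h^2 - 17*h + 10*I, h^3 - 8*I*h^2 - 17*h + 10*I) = h^3 - 8*I*h^2 - 17*h + 10*I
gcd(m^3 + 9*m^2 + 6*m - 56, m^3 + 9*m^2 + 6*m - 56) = m^3 + 9*m^2 + 6*m - 56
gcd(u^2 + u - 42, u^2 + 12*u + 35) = u + 7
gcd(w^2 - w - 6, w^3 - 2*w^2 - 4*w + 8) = w + 2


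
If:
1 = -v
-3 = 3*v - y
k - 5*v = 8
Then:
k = 3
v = -1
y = 0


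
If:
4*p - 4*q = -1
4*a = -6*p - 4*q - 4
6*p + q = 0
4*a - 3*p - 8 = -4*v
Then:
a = -65/56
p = -1/28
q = 3/14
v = 351/112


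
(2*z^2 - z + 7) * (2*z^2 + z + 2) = 4*z^4 + 17*z^2 + 5*z + 14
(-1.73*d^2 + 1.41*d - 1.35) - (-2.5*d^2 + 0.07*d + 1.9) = 0.77*d^2 + 1.34*d - 3.25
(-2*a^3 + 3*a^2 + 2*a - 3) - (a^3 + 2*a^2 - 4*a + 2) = -3*a^3 + a^2 + 6*a - 5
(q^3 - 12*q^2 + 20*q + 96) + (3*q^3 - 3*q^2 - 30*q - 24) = 4*q^3 - 15*q^2 - 10*q + 72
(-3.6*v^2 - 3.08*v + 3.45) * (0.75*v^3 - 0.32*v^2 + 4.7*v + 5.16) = -2.7*v^5 - 1.158*v^4 - 13.3469*v^3 - 34.156*v^2 + 0.322199999999999*v + 17.802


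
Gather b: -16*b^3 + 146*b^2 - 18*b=-16*b^3 + 146*b^2 - 18*b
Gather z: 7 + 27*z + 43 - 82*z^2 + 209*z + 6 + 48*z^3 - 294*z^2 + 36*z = 48*z^3 - 376*z^2 + 272*z + 56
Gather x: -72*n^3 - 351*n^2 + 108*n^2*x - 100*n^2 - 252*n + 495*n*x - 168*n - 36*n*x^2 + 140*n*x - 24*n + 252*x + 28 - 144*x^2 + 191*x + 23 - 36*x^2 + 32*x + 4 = -72*n^3 - 451*n^2 - 444*n + x^2*(-36*n - 180) + x*(108*n^2 + 635*n + 475) + 55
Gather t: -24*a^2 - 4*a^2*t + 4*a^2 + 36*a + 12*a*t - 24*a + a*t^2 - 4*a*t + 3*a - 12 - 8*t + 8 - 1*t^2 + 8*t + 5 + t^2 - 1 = -20*a^2 + a*t^2 + 15*a + t*(-4*a^2 + 8*a)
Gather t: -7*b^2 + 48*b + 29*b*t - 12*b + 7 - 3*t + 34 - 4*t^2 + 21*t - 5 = -7*b^2 + 36*b - 4*t^2 + t*(29*b + 18) + 36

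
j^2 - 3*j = j*(j - 3)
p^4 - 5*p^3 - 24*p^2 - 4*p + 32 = (p - 8)*(p - 1)*(p + 2)^2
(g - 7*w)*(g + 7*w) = g^2 - 49*w^2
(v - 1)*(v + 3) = v^2 + 2*v - 3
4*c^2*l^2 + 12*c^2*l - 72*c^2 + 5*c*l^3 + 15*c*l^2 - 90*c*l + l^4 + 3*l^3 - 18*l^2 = (c + l)*(4*c + l)*(l - 3)*(l + 6)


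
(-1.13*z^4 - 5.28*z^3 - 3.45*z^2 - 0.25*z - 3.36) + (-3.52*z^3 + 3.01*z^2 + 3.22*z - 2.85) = -1.13*z^4 - 8.8*z^3 - 0.44*z^2 + 2.97*z - 6.21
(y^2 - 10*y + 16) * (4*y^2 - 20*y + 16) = 4*y^4 - 60*y^3 + 280*y^2 - 480*y + 256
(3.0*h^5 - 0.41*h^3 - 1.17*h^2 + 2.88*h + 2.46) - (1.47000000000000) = 3.0*h^5 - 0.41*h^3 - 1.17*h^2 + 2.88*h + 0.99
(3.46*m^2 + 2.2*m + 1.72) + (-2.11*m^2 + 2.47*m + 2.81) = 1.35*m^2 + 4.67*m + 4.53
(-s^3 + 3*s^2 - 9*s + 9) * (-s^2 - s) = s^5 - 2*s^4 + 6*s^3 - 9*s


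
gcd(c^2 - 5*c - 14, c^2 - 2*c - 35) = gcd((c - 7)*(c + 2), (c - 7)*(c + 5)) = c - 7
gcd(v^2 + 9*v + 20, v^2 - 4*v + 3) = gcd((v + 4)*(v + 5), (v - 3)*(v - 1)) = 1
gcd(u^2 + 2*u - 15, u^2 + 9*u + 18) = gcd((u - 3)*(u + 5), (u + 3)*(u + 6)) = 1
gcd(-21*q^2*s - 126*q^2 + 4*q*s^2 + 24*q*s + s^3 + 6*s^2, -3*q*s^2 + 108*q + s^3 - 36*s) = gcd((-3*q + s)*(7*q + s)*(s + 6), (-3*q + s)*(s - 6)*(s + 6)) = 3*q*s + 18*q - s^2 - 6*s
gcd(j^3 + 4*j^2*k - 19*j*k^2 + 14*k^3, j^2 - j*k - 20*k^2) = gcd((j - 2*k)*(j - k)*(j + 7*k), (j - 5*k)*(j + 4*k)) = 1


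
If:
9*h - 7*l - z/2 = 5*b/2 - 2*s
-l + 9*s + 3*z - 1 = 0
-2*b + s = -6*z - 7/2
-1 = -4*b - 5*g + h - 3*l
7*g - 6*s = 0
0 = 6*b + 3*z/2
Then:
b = 11214/77425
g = 17637/77425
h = -9919/30970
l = -53609/154850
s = 41153/154850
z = -44856/77425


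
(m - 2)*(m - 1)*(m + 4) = m^3 + m^2 - 10*m + 8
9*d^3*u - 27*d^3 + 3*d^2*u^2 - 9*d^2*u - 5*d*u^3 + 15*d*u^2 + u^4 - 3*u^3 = (-3*d + u)^2*(d + u)*(u - 3)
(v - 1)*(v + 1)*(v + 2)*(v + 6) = v^4 + 8*v^3 + 11*v^2 - 8*v - 12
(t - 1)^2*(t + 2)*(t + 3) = t^4 + 3*t^3 - 3*t^2 - 7*t + 6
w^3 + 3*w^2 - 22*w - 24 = (w - 4)*(w + 1)*(w + 6)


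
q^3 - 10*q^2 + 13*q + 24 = (q - 8)*(q - 3)*(q + 1)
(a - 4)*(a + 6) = a^2 + 2*a - 24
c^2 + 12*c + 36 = (c + 6)^2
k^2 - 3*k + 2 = (k - 2)*(k - 1)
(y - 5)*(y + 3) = y^2 - 2*y - 15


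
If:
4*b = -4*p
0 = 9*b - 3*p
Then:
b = 0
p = 0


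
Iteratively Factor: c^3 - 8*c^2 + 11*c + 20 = (c + 1)*(c^2 - 9*c + 20) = (c - 4)*(c + 1)*(c - 5)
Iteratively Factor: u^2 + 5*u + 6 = (u + 2)*(u + 3)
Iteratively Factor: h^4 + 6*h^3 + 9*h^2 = (h)*(h^3 + 6*h^2 + 9*h) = h*(h + 3)*(h^2 + 3*h) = h*(h + 3)^2*(h)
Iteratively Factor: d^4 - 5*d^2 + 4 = (d + 1)*(d^3 - d^2 - 4*d + 4) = (d - 1)*(d + 1)*(d^2 - 4) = (d - 2)*(d - 1)*(d + 1)*(d + 2)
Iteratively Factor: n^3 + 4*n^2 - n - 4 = (n + 1)*(n^2 + 3*n - 4) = (n - 1)*(n + 1)*(n + 4)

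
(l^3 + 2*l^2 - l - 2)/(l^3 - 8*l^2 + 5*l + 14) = (l^2 + l - 2)/(l^2 - 9*l + 14)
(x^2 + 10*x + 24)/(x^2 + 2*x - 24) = (x + 4)/(x - 4)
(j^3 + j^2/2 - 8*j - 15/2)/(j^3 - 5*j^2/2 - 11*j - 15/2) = (2*j^2 - j - 15)/(2*j^2 - 7*j - 15)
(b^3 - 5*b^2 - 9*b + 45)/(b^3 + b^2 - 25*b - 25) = (b^2 - 9)/(b^2 + 6*b + 5)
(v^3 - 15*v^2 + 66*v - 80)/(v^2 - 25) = (v^2 - 10*v + 16)/(v + 5)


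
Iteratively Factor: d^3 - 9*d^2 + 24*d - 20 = (d - 5)*(d^2 - 4*d + 4) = (d - 5)*(d - 2)*(d - 2)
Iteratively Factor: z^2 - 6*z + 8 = (z - 4)*(z - 2)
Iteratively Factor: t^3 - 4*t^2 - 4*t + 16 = (t - 2)*(t^2 - 2*t - 8) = (t - 4)*(t - 2)*(t + 2)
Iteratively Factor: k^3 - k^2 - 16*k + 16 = (k - 1)*(k^2 - 16) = (k - 4)*(k - 1)*(k + 4)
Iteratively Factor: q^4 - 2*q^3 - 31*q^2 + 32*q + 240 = (q - 5)*(q^3 + 3*q^2 - 16*q - 48) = (q - 5)*(q + 4)*(q^2 - q - 12) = (q - 5)*(q + 3)*(q + 4)*(q - 4)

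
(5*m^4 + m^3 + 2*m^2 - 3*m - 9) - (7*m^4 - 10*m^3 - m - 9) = -2*m^4 + 11*m^3 + 2*m^2 - 2*m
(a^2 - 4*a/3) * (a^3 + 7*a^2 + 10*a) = a^5 + 17*a^4/3 + 2*a^3/3 - 40*a^2/3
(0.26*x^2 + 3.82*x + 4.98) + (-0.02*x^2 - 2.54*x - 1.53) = 0.24*x^2 + 1.28*x + 3.45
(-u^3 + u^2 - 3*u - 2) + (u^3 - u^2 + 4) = 2 - 3*u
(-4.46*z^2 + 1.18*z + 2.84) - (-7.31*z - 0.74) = -4.46*z^2 + 8.49*z + 3.58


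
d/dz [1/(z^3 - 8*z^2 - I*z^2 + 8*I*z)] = (-3*z^2 + 16*z + 2*I*z - 8*I)/(z^2*(z^2 - 8*z - I*z + 8*I)^2)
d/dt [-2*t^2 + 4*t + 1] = 4 - 4*t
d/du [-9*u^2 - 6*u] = -18*u - 6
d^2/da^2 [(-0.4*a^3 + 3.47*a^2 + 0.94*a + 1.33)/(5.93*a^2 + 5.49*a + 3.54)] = (-1.4210854715202e-14*a^5 - 2.27373675443232e-13*a^4 - 167.144866*a^3 - 203.084742*a^2 + 111.322638*a + 74.76567)/(208.527857*a^6 + 579.165903*a^5 + 909.643617*a^4 + 856.952217*a^3 + 543.025026*a^2 + 206.395452*a + 44.361864)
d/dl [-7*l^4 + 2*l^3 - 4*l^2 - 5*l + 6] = -28*l^3 + 6*l^2 - 8*l - 5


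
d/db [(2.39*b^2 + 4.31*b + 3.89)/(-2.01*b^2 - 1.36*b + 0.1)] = (5.4127*b^2 + 16.1158*b + 5.7214)/(4.0401*b^4 + 5.4672*b^3 + 1.4476*b^2 - 0.272*b + 0.01)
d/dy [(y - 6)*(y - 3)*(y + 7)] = 3*y^2 - 4*y - 45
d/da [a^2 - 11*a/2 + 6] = 2*a - 11/2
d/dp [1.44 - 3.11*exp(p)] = -3.11*exp(p)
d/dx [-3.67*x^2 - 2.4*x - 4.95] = -7.34*x - 2.4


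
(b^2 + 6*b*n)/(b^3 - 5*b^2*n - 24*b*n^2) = (b + 6*n)/(b^2 - 5*b*n - 24*n^2)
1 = 1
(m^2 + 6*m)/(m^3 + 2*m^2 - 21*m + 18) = m/(m^2 - 4*m + 3)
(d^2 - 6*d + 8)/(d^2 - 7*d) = (d^2 - 6*d + 8)/(d*(d - 7))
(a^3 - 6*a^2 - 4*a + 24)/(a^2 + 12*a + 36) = (a^3 - 6*a^2 - 4*a + 24)/(a^2 + 12*a + 36)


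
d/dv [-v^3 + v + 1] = 1 - 3*v^2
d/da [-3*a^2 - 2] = -6*a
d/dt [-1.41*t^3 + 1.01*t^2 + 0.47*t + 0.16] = -4.23*t^2 + 2.02*t + 0.47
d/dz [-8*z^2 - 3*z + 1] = -16*z - 3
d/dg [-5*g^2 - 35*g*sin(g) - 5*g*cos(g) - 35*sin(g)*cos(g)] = 5*g*sin(g) - 35*g*cos(g) - 10*g - 35*sin(g) - 5*cos(g) - 35*cos(2*g)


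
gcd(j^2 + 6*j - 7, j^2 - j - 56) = j + 7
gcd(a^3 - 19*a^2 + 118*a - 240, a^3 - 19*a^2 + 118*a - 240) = a^3 - 19*a^2 + 118*a - 240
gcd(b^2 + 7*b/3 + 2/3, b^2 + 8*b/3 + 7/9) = b + 1/3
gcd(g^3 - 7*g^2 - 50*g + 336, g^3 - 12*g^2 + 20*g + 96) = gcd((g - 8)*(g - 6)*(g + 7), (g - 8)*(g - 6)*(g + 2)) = g^2 - 14*g + 48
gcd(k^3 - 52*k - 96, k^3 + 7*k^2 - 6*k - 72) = k + 6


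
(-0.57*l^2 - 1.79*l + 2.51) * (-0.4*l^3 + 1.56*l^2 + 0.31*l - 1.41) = 0.228*l^5 - 0.1732*l^4 - 3.9731*l^3 + 4.1644*l^2 + 3.302*l - 3.5391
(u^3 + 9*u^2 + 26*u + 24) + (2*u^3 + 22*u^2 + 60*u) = 3*u^3 + 31*u^2 + 86*u + 24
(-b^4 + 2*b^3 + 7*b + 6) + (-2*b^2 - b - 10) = -b^4 + 2*b^3 - 2*b^2 + 6*b - 4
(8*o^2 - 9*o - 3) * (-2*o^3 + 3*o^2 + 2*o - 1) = -16*o^5 + 42*o^4 - 5*o^3 - 35*o^2 + 3*o + 3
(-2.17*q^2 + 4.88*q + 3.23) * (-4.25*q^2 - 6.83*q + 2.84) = 9.2225*q^4 - 5.9189*q^3 - 53.2207*q^2 - 8.2017*q + 9.1732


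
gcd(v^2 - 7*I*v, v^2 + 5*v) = v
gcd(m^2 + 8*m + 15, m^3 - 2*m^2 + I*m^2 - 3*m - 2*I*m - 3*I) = 1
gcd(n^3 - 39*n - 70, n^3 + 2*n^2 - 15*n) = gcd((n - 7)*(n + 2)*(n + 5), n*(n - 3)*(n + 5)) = n + 5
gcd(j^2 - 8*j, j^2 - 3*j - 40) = j - 8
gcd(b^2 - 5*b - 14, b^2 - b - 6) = b + 2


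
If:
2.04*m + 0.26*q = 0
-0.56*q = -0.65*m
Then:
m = 0.00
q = 0.00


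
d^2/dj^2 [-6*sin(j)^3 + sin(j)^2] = 9*sin(j)/2 - 27*sin(3*j)/2 + 2*cos(2*j)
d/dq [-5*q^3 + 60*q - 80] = 60 - 15*q^2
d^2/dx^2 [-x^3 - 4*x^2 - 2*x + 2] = -6*x - 8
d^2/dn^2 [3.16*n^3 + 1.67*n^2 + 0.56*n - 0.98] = 18.96*n + 3.34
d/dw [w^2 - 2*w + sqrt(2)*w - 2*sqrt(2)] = 2*w - 2 + sqrt(2)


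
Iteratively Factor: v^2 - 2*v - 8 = (v + 2)*(v - 4)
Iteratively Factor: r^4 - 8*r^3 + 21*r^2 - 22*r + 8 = (r - 1)*(r^3 - 7*r^2 + 14*r - 8) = (r - 4)*(r - 1)*(r^2 - 3*r + 2) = (r - 4)*(r - 2)*(r - 1)*(r - 1)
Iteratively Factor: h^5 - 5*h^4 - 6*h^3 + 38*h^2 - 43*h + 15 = (h - 1)*(h^4 - 4*h^3 - 10*h^2 + 28*h - 15) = (h - 5)*(h - 1)*(h^3 + h^2 - 5*h + 3) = (h - 5)*(h - 1)*(h + 3)*(h^2 - 2*h + 1) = (h - 5)*(h - 1)^2*(h + 3)*(h - 1)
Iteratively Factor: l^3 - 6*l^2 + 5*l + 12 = (l - 4)*(l^2 - 2*l - 3) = (l - 4)*(l + 1)*(l - 3)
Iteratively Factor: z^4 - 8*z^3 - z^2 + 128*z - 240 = (z - 5)*(z^3 - 3*z^2 - 16*z + 48) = (z - 5)*(z - 3)*(z^2 - 16) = (z - 5)*(z - 4)*(z - 3)*(z + 4)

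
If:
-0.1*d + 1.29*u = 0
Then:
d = 12.9*u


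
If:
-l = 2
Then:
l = -2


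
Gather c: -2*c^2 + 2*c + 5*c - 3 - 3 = -2*c^2 + 7*c - 6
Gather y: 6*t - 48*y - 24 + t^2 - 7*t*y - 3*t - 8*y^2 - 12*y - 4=t^2 + 3*t - 8*y^2 + y*(-7*t - 60) - 28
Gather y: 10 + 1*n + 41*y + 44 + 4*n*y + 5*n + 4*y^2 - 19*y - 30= 6*n + 4*y^2 + y*(4*n + 22) + 24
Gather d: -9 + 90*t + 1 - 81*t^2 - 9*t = -81*t^2 + 81*t - 8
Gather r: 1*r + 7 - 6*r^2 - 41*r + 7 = -6*r^2 - 40*r + 14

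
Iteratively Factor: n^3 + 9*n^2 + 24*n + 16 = (n + 4)*(n^2 + 5*n + 4) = (n + 1)*(n + 4)*(n + 4)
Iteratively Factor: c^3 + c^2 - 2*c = (c)*(c^2 + c - 2) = c*(c + 2)*(c - 1)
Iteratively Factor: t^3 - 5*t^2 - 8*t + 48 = (t - 4)*(t^2 - t - 12) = (t - 4)*(t + 3)*(t - 4)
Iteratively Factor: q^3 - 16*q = (q)*(q^2 - 16) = q*(q - 4)*(q + 4)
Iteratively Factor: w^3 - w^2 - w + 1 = (w - 1)*(w^2 - 1) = (w - 1)*(w + 1)*(w - 1)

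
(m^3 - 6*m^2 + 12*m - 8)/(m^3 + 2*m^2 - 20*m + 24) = (m - 2)/(m + 6)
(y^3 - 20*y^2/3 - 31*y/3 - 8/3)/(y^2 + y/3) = y - 7 - 8/y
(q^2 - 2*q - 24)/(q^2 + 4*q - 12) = (q^2 - 2*q - 24)/(q^2 + 4*q - 12)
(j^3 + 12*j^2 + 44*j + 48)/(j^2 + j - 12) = (j^2 + 8*j + 12)/(j - 3)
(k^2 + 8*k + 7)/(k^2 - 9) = (k^2 + 8*k + 7)/(k^2 - 9)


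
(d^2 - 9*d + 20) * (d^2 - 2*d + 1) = d^4 - 11*d^3 + 39*d^2 - 49*d + 20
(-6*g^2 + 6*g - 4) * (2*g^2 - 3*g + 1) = -12*g^4 + 30*g^3 - 32*g^2 + 18*g - 4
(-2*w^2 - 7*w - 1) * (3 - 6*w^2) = 12*w^4 + 42*w^3 - 21*w - 3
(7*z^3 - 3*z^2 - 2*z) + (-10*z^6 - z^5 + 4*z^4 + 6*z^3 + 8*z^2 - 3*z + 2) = -10*z^6 - z^5 + 4*z^4 + 13*z^3 + 5*z^2 - 5*z + 2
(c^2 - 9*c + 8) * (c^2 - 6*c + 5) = c^4 - 15*c^3 + 67*c^2 - 93*c + 40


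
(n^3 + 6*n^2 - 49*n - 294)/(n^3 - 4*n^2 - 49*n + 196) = (n + 6)/(n - 4)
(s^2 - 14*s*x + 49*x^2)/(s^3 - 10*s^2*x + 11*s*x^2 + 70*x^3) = (-s + 7*x)/(-s^2 + 3*s*x + 10*x^2)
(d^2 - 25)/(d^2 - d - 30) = (d - 5)/(d - 6)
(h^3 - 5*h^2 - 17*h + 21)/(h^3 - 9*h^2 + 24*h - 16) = (h^2 - 4*h - 21)/(h^2 - 8*h + 16)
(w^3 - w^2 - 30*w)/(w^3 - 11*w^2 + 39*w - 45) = w*(w^2 - w - 30)/(w^3 - 11*w^2 + 39*w - 45)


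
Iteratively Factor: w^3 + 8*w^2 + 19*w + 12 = (w + 1)*(w^2 + 7*w + 12) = (w + 1)*(w + 4)*(w + 3)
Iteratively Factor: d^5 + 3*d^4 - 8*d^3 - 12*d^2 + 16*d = (d - 2)*(d^4 + 5*d^3 + 2*d^2 - 8*d) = (d - 2)*(d + 2)*(d^3 + 3*d^2 - 4*d) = d*(d - 2)*(d + 2)*(d^2 + 3*d - 4) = d*(d - 2)*(d - 1)*(d + 2)*(d + 4)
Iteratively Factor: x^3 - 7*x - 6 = (x + 1)*(x^2 - x - 6) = (x - 3)*(x + 1)*(x + 2)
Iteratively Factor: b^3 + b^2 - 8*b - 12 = (b - 3)*(b^2 + 4*b + 4) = (b - 3)*(b + 2)*(b + 2)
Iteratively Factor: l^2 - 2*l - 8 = (l + 2)*(l - 4)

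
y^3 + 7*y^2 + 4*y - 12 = (y - 1)*(y + 2)*(y + 6)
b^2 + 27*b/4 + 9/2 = (b + 3/4)*(b + 6)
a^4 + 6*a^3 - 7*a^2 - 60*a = a*(a - 3)*(a + 4)*(a + 5)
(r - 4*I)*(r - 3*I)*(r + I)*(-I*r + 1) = -I*r^4 - 5*r^3 - I*r^2 - 17*r - 12*I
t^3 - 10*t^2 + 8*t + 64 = (t - 8)*(t - 4)*(t + 2)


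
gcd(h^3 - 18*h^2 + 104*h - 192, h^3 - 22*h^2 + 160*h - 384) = h^2 - 14*h + 48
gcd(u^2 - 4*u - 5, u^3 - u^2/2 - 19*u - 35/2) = u^2 - 4*u - 5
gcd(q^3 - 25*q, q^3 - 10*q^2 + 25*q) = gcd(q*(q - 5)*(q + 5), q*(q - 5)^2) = q^2 - 5*q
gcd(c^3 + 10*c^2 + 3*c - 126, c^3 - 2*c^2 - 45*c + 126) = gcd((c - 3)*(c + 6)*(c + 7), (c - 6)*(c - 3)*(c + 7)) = c^2 + 4*c - 21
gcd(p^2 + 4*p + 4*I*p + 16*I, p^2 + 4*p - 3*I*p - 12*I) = p + 4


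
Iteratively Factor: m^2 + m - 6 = (m + 3)*(m - 2)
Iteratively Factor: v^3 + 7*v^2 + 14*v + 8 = (v + 2)*(v^2 + 5*v + 4) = (v + 2)*(v + 4)*(v + 1)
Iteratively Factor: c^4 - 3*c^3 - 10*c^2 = (c - 5)*(c^3 + 2*c^2) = c*(c - 5)*(c^2 + 2*c) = c^2*(c - 5)*(c + 2)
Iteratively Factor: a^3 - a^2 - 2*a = (a - 2)*(a^2 + a) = a*(a - 2)*(a + 1)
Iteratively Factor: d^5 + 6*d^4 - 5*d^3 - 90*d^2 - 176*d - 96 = (d + 1)*(d^4 + 5*d^3 - 10*d^2 - 80*d - 96) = (d + 1)*(d + 2)*(d^3 + 3*d^2 - 16*d - 48) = (d - 4)*(d + 1)*(d + 2)*(d^2 + 7*d + 12) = (d - 4)*(d + 1)*(d + 2)*(d + 4)*(d + 3)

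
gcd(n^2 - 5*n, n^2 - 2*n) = n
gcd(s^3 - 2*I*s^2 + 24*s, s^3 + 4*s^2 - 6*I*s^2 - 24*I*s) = s^2 - 6*I*s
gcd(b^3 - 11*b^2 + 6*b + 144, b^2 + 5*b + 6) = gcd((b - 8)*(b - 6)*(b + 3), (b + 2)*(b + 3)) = b + 3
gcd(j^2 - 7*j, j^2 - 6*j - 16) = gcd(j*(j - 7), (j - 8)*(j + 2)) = 1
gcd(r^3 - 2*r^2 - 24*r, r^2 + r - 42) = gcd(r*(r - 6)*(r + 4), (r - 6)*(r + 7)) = r - 6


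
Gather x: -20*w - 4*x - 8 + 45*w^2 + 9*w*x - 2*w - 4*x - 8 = 45*w^2 - 22*w + x*(9*w - 8) - 16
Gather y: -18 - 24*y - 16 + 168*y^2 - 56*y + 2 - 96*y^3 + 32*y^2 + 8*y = -96*y^3 + 200*y^2 - 72*y - 32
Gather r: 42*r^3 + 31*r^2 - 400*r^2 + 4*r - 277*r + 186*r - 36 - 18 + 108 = 42*r^3 - 369*r^2 - 87*r + 54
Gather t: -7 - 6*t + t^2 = t^2 - 6*t - 7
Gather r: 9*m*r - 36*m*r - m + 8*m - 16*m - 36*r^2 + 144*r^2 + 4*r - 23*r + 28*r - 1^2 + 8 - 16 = -9*m + 108*r^2 + r*(9 - 27*m) - 9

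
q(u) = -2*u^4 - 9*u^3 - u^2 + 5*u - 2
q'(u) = -8*u^3 - 27*u^2 - 2*u + 5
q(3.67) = -804.82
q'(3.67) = -761.45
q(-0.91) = -1.97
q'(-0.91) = -9.51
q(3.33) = -574.70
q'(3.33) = -596.47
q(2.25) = -149.59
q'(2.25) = -227.31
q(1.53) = -39.88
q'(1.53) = -89.92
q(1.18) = -16.16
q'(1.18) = -48.10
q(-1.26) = 3.07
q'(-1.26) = -19.34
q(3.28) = -545.43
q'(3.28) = -574.34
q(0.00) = -2.00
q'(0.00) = 5.00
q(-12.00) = -26126.00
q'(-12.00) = 9965.00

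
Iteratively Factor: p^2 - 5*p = (p - 5)*(p)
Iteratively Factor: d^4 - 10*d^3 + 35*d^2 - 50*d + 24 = (d - 1)*(d^3 - 9*d^2 + 26*d - 24) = (d - 2)*(d - 1)*(d^2 - 7*d + 12) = (d - 4)*(d - 2)*(d - 1)*(d - 3)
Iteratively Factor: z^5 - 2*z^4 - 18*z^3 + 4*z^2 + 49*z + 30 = (z - 2)*(z^4 - 18*z^2 - 32*z - 15) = (z - 2)*(z + 1)*(z^3 - z^2 - 17*z - 15) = (z - 2)*(z + 1)^2*(z^2 - 2*z - 15) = (z - 5)*(z - 2)*(z + 1)^2*(z + 3)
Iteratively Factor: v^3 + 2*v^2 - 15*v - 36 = (v + 3)*(v^2 - v - 12) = (v + 3)^2*(v - 4)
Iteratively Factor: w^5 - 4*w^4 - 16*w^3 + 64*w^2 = (w + 4)*(w^4 - 8*w^3 + 16*w^2) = (w - 4)*(w + 4)*(w^3 - 4*w^2) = w*(w - 4)*(w + 4)*(w^2 - 4*w) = w^2*(w - 4)*(w + 4)*(w - 4)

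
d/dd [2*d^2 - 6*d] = 4*d - 6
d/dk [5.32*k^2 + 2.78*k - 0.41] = 10.64*k + 2.78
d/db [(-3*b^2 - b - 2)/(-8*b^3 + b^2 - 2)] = (-2*b*(12*b - 1)*(3*b^2 + b + 2) + (6*b + 1)*(8*b^3 - b^2 + 2))/(8*b^3 - b^2 + 2)^2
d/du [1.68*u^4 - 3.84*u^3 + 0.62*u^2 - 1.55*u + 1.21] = 6.72*u^3 - 11.52*u^2 + 1.24*u - 1.55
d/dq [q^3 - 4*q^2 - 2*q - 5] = 3*q^2 - 8*q - 2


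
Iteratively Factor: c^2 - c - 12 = (c - 4)*(c + 3)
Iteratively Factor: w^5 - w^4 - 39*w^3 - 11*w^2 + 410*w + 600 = (w + 2)*(w^4 - 3*w^3 - 33*w^2 + 55*w + 300) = (w - 5)*(w + 2)*(w^3 + 2*w^2 - 23*w - 60) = (w - 5)*(w + 2)*(w + 4)*(w^2 - 2*w - 15) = (w - 5)^2*(w + 2)*(w + 4)*(w + 3)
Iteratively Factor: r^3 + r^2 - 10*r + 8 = (r + 4)*(r^2 - 3*r + 2) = (r - 1)*(r + 4)*(r - 2)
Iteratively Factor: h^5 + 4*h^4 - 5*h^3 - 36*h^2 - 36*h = (h + 2)*(h^4 + 2*h^3 - 9*h^2 - 18*h) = (h + 2)*(h + 3)*(h^3 - h^2 - 6*h) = h*(h + 2)*(h + 3)*(h^2 - h - 6) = h*(h + 2)^2*(h + 3)*(h - 3)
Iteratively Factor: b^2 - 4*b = (b)*(b - 4)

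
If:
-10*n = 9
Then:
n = -9/10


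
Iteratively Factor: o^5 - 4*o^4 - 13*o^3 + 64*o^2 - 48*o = (o + 4)*(o^4 - 8*o^3 + 19*o^2 - 12*o) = (o - 3)*(o + 4)*(o^3 - 5*o^2 + 4*o) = o*(o - 3)*(o + 4)*(o^2 - 5*o + 4) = o*(o - 4)*(o - 3)*(o + 4)*(o - 1)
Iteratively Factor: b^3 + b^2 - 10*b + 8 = (b - 1)*(b^2 + 2*b - 8) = (b - 2)*(b - 1)*(b + 4)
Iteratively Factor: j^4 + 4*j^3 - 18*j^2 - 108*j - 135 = (j - 5)*(j^3 + 9*j^2 + 27*j + 27) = (j - 5)*(j + 3)*(j^2 + 6*j + 9) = (j - 5)*(j + 3)^2*(j + 3)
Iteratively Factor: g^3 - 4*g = (g)*(g^2 - 4) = g*(g - 2)*(g + 2)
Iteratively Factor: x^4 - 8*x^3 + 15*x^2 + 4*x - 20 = (x - 5)*(x^3 - 3*x^2 + 4) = (x - 5)*(x + 1)*(x^2 - 4*x + 4) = (x - 5)*(x - 2)*(x + 1)*(x - 2)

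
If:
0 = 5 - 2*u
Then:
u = 5/2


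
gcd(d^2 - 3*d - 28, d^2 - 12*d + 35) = d - 7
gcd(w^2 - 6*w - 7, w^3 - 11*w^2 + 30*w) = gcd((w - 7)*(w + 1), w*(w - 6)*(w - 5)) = 1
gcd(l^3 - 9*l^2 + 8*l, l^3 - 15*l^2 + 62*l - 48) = l^2 - 9*l + 8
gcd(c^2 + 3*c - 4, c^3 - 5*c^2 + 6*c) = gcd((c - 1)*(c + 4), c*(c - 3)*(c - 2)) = 1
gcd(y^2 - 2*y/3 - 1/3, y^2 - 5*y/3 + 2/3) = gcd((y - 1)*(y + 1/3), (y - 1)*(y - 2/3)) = y - 1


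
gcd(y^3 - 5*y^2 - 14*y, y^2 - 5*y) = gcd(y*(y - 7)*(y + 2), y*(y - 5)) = y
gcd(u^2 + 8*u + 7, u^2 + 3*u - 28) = u + 7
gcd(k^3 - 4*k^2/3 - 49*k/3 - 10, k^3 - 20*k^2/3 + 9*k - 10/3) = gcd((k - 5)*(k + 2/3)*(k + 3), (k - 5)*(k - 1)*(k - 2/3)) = k - 5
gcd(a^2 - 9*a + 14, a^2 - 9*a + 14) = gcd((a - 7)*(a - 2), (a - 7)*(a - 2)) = a^2 - 9*a + 14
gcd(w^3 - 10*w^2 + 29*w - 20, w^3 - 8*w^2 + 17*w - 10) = w^2 - 6*w + 5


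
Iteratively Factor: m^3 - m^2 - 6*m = (m + 2)*(m^2 - 3*m) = (m - 3)*(m + 2)*(m)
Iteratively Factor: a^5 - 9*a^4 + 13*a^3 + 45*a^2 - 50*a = (a - 5)*(a^4 - 4*a^3 - 7*a^2 + 10*a) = (a - 5)*(a - 1)*(a^3 - 3*a^2 - 10*a) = (a - 5)*(a - 1)*(a + 2)*(a^2 - 5*a) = (a - 5)^2*(a - 1)*(a + 2)*(a)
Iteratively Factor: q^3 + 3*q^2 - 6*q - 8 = (q + 4)*(q^2 - q - 2) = (q - 2)*(q + 4)*(q + 1)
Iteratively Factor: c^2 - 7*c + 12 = (c - 4)*(c - 3)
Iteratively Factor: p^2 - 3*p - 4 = (p + 1)*(p - 4)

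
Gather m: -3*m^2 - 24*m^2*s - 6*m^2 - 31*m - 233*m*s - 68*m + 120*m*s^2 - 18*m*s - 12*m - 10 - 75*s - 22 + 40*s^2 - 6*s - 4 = m^2*(-24*s - 9) + m*(120*s^2 - 251*s - 111) + 40*s^2 - 81*s - 36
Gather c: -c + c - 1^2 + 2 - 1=0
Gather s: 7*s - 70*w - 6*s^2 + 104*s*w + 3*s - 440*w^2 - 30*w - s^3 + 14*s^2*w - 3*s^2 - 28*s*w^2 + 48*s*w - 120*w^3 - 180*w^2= -s^3 + s^2*(14*w - 9) + s*(-28*w^2 + 152*w + 10) - 120*w^3 - 620*w^2 - 100*w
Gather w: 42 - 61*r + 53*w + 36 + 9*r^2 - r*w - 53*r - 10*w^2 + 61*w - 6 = 9*r^2 - 114*r - 10*w^2 + w*(114 - r) + 72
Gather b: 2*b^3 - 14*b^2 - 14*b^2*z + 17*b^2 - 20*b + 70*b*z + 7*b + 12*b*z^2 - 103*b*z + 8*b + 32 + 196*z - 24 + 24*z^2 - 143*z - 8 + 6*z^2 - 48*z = 2*b^3 + b^2*(3 - 14*z) + b*(12*z^2 - 33*z - 5) + 30*z^2 + 5*z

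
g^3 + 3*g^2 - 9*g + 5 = (g - 1)^2*(g + 5)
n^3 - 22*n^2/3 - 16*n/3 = n*(n - 8)*(n + 2/3)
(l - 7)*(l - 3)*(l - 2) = l^3 - 12*l^2 + 41*l - 42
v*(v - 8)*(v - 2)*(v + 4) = v^4 - 6*v^3 - 24*v^2 + 64*v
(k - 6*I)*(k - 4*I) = k^2 - 10*I*k - 24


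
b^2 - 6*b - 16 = (b - 8)*(b + 2)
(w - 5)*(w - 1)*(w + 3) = w^3 - 3*w^2 - 13*w + 15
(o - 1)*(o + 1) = o^2 - 1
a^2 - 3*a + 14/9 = (a - 7/3)*(a - 2/3)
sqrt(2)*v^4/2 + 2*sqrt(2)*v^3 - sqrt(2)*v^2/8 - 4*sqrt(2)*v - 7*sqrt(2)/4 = (v + 1/2)*(v + 7/2)*(v - sqrt(2))*(sqrt(2)*v/2 + 1)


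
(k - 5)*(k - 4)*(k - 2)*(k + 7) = k^4 - 4*k^3 - 39*k^2 + 226*k - 280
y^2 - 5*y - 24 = (y - 8)*(y + 3)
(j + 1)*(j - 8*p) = j^2 - 8*j*p + j - 8*p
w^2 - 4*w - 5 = (w - 5)*(w + 1)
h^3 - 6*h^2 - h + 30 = (h - 5)*(h - 3)*(h + 2)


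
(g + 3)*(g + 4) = g^2 + 7*g + 12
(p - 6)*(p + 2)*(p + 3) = p^3 - p^2 - 24*p - 36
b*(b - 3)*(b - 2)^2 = b^4 - 7*b^3 + 16*b^2 - 12*b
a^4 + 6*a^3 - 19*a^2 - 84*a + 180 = (a - 3)*(a - 2)*(a + 5)*(a + 6)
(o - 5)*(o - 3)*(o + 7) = o^3 - o^2 - 41*o + 105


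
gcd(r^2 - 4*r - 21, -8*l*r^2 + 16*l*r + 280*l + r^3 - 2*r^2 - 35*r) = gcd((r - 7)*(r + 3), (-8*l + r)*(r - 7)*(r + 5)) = r - 7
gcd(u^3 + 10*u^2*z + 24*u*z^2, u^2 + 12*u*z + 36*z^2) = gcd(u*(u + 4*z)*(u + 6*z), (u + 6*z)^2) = u + 6*z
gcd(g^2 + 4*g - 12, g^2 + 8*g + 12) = g + 6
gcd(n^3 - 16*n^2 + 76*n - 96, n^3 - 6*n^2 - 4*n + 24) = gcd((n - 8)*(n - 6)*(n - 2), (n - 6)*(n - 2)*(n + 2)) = n^2 - 8*n + 12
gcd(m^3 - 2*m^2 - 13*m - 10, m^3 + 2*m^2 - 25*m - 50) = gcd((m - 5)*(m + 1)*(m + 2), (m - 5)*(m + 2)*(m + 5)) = m^2 - 3*m - 10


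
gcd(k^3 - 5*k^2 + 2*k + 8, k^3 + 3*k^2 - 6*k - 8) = k^2 - k - 2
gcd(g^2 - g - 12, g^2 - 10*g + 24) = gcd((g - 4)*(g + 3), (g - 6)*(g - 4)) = g - 4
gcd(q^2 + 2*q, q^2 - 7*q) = q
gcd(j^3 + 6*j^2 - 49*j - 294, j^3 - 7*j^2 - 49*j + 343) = j^2 - 49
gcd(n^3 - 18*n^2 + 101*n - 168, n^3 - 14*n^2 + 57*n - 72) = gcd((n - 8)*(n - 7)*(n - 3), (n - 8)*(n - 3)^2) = n^2 - 11*n + 24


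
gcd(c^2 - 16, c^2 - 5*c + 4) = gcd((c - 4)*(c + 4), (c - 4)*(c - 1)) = c - 4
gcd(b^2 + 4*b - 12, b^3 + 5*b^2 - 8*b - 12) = b^2 + 4*b - 12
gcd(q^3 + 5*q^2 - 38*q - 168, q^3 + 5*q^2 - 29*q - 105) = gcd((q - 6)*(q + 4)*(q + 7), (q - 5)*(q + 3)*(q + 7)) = q + 7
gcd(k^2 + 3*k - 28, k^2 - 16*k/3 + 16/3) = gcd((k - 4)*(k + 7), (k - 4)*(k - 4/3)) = k - 4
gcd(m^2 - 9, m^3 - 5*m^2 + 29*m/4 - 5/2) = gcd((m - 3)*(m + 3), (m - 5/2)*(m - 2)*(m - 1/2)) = 1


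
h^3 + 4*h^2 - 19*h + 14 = (h - 2)*(h - 1)*(h + 7)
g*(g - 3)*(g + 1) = g^3 - 2*g^2 - 3*g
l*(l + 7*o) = l^2 + 7*l*o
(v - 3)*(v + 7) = v^2 + 4*v - 21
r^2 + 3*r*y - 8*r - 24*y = (r - 8)*(r + 3*y)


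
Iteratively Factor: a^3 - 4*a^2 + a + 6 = (a - 2)*(a^2 - 2*a - 3) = (a - 2)*(a + 1)*(a - 3)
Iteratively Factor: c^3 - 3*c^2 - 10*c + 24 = (c - 4)*(c^2 + c - 6) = (c - 4)*(c - 2)*(c + 3)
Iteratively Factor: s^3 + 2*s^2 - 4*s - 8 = (s - 2)*(s^2 + 4*s + 4) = (s - 2)*(s + 2)*(s + 2)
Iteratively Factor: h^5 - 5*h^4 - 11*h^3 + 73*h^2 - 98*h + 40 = (h - 1)*(h^4 - 4*h^3 - 15*h^2 + 58*h - 40) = (h - 1)^2*(h^3 - 3*h^2 - 18*h + 40) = (h - 2)*(h - 1)^2*(h^2 - h - 20) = (h - 5)*(h - 2)*(h - 1)^2*(h + 4)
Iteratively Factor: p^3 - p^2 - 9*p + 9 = (p - 3)*(p^2 + 2*p - 3) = (p - 3)*(p + 3)*(p - 1)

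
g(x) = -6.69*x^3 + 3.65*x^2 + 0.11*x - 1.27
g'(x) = -20.07*x^2 + 7.3*x + 0.11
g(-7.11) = 2587.02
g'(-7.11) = -1066.37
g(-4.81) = 827.14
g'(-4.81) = -499.34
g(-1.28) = 18.60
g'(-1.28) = -42.12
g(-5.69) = 1348.71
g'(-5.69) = -691.22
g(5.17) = -827.62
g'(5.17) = -498.60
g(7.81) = -2964.75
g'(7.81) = -1167.07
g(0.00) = -1.27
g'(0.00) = 0.11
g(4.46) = -521.69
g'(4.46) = -366.56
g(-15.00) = 23397.08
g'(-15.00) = -4625.14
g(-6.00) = 1574.51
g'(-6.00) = -766.21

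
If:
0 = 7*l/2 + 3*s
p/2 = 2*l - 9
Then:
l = -6*s/7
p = -24*s/7 - 18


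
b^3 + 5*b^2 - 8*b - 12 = (b - 2)*(b + 1)*(b + 6)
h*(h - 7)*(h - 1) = h^3 - 8*h^2 + 7*h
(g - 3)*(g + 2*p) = g^2 + 2*g*p - 3*g - 6*p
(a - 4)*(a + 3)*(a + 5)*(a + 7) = a^4 + 11*a^3 + 11*a^2 - 179*a - 420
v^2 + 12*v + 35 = (v + 5)*(v + 7)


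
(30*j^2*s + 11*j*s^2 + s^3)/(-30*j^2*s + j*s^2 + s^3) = (5*j + s)/(-5*j + s)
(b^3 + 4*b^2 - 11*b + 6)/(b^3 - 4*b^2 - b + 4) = (b^2 + 5*b - 6)/(b^2 - 3*b - 4)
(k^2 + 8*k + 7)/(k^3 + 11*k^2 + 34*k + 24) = (k + 7)/(k^2 + 10*k + 24)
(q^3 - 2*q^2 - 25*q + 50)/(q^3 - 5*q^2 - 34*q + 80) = (q - 5)/(q - 8)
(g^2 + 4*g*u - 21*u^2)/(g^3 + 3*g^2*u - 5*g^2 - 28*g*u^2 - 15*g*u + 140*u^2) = (-g + 3*u)/(-g^2 + 4*g*u + 5*g - 20*u)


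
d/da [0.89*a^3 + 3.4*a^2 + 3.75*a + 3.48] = 2.67*a^2 + 6.8*a + 3.75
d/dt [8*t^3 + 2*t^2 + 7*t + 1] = 24*t^2 + 4*t + 7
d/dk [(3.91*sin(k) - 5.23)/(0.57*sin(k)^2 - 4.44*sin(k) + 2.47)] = (-2.2287*sin(k)^2 + 5.9622*sin(k) - 13.5635)*cos(k)/(0.3249*sin(k)^4 - 5.0616*sin(k)^3 + 22.5294*sin(k)^2 - 21.9336*sin(k) + 6.1009)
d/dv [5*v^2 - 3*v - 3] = 10*v - 3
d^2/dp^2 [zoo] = 0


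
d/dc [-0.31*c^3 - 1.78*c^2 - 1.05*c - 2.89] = -0.93*c^2 - 3.56*c - 1.05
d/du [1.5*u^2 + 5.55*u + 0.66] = 3.0*u + 5.55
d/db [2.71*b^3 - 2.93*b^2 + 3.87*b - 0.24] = 8.13*b^2 - 5.86*b + 3.87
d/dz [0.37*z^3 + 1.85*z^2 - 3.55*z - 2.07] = 1.11*z^2 + 3.7*z - 3.55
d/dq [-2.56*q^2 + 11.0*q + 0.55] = 11.0 - 5.12*q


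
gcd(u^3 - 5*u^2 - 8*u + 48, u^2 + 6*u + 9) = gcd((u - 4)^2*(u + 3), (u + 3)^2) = u + 3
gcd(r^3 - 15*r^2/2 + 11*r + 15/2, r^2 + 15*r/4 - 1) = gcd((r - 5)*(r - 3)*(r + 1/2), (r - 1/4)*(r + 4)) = 1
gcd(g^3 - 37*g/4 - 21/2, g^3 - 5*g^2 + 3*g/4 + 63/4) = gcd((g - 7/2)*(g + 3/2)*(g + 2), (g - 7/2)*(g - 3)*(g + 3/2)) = g^2 - 2*g - 21/4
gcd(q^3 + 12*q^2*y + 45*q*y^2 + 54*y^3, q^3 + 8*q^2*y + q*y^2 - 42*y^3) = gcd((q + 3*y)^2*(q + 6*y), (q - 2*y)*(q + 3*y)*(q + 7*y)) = q + 3*y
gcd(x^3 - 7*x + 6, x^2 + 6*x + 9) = x + 3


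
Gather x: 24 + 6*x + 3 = 6*x + 27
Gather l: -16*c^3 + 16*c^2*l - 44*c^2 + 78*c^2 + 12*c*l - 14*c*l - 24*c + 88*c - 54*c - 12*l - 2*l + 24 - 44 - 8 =-16*c^3 + 34*c^2 + 10*c + l*(16*c^2 - 2*c - 14) - 28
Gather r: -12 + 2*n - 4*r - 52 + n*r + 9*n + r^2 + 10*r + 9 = 11*n + r^2 + r*(n + 6) - 55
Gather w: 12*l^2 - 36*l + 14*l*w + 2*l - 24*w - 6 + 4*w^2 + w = 12*l^2 - 34*l + 4*w^2 + w*(14*l - 23) - 6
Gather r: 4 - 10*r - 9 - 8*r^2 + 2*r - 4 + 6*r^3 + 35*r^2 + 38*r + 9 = 6*r^3 + 27*r^2 + 30*r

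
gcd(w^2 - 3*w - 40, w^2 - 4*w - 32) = w - 8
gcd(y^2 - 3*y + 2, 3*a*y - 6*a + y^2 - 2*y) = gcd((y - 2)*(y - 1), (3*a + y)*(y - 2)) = y - 2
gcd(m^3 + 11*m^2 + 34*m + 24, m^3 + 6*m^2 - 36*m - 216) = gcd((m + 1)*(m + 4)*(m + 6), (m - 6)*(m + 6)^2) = m + 6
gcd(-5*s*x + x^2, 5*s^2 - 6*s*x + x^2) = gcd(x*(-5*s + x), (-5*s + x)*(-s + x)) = -5*s + x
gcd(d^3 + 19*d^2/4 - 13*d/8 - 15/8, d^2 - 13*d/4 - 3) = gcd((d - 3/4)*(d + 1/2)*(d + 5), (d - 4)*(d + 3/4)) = 1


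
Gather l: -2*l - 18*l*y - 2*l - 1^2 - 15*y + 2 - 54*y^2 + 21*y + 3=l*(-18*y - 4) - 54*y^2 + 6*y + 4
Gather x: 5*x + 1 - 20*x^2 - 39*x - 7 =-20*x^2 - 34*x - 6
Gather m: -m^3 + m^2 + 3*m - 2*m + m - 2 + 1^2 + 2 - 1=-m^3 + m^2 + 2*m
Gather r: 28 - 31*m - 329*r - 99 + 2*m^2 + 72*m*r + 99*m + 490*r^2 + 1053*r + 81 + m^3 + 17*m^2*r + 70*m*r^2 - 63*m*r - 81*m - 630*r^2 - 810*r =m^3 + 2*m^2 - 13*m + r^2*(70*m - 140) + r*(17*m^2 + 9*m - 86) + 10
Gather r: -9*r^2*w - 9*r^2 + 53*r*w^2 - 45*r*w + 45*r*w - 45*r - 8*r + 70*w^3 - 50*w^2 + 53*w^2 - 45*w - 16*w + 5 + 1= r^2*(-9*w - 9) + r*(53*w^2 - 53) + 70*w^3 + 3*w^2 - 61*w + 6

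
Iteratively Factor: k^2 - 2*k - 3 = (k - 3)*(k + 1)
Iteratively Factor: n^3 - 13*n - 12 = (n + 3)*(n^2 - 3*n - 4) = (n - 4)*(n + 3)*(n + 1)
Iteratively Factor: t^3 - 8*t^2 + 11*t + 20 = (t + 1)*(t^2 - 9*t + 20) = (t - 4)*(t + 1)*(t - 5)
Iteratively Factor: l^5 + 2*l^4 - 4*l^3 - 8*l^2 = (l - 2)*(l^4 + 4*l^3 + 4*l^2) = l*(l - 2)*(l^3 + 4*l^2 + 4*l) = l*(l - 2)*(l + 2)*(l^2 + 2*l) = l^2*(l - 2)*(l + 2)*(l + 2)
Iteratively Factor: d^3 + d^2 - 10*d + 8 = (d + 4)*(d^2 - 3*d + 2) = (d - 2)*(d + 4)*(d - 1)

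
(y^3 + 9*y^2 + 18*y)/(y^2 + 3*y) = y + 6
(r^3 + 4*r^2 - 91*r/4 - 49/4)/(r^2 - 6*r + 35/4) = (2*r^2 + 15*r + 7)/(2*r - 5)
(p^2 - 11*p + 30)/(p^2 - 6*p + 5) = (p - 6)/(p - 1)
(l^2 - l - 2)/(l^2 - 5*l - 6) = (l - 2)/(l - 6)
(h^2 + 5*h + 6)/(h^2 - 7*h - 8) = (h^2 + 5*h + 6)/(h^2 - 7*h - 8)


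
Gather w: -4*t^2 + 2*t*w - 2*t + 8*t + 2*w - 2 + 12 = -4*t^2 + 6*t + w*(2*t + 2) + 10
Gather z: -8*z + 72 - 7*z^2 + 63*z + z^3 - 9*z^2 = z^3 - 16*z^2 + 55*z + 72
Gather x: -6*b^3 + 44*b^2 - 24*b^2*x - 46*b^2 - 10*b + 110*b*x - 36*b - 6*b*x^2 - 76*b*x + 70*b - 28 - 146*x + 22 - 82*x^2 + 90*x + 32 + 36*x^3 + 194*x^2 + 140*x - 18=-6*b^3 - 2*b^2 + 24*b + 36*x^3 + x^2*(112 - 6*b) + x*(-24*b^2 + 34*b + 84) + 8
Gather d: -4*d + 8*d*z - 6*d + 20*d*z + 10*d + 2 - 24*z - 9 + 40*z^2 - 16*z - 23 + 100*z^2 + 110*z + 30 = 28*d*z + 140*z^2 + 70*z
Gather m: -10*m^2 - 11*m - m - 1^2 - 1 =-10*m^2 - 12*m - 2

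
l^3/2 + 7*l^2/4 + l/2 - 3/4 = (l/2 + 1/2)*(l - 1/2)*(l + 3)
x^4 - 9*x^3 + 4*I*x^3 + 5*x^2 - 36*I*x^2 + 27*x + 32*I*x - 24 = (x - 8)*(x - 1)*(x + I)*(x + 3*I)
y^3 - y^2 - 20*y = y*(y - 5)*(y + 4)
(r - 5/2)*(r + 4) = r^2 + 3*r/2 - 10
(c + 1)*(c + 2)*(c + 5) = c^3 + 8*c^2 + 17*c + 10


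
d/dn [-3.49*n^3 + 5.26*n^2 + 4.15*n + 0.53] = -10.47*n^2 + 10.52*n + 4.15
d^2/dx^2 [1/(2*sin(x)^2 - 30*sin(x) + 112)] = (-4*sin(x)^4 + 45*sin(x)^3 + 5*sin(x)^2 - 930*sin(x) + 338)/(2*(sin(x)^2 - 15*sin(x) + 56)^3)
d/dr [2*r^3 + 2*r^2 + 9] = 2*r*(3*r + 2)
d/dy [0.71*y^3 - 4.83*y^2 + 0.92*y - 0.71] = 2.13*y^2 - 9.66*y + 0.92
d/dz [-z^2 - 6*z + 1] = -2*z - 6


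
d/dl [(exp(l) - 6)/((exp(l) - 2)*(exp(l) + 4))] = (-exp(2*l) + 12*exp(l) + 4)*exp(l)/(exp(4*l) + 4*exp(3*l) - 12*exp(2*l) - 32*exp(l) + 64)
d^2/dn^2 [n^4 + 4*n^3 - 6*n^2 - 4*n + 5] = 12*n^2 + 24*n - 12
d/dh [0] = 0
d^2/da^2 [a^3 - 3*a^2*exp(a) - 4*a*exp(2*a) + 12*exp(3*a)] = -3*a^2*exp(a) - 16*a*exp(2*a) - 12*a*exp(a) + 6*a + 108*exp(3*a) - 16*exp(2*a) - 6*exp(a)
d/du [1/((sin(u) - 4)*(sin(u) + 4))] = -sin(2*u)/((sin(u) - 4)^2*(sin(u) + 4)^2)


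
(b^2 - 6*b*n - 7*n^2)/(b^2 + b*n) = (b - 7*n)/b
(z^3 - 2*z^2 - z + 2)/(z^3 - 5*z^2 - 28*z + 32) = (z^2 - z - 2)/(z^2 - 4*z - 32)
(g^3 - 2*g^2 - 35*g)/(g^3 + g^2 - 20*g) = (g - 7)/(g - 4)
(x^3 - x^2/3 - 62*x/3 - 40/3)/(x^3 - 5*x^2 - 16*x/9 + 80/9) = 3*(3*x^2 + 14*x + 8)/(9*x^2 - 16)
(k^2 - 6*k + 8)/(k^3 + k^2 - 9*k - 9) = (k^2 - 6*k + 8)/(k^3 + k^2 - 9*k - 9)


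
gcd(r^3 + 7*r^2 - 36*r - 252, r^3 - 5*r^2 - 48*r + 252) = r^2 + r - 42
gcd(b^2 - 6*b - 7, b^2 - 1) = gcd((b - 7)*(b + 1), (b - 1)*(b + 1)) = b + 1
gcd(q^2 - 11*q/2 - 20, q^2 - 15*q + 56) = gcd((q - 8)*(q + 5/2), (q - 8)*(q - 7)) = q - 8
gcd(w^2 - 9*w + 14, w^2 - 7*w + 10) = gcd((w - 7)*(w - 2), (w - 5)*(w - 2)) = w - 2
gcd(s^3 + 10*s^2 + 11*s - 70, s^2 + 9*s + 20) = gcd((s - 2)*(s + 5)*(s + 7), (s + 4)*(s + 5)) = s + 5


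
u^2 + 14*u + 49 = (u + 7)^2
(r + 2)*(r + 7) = r^2 + 9*r + 14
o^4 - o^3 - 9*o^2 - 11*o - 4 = (o - 4)*(o + 1)^3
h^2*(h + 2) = h^3 + 2*h^2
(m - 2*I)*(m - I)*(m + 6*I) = m^3 + 3*I*m^2 + 16*m - 12*I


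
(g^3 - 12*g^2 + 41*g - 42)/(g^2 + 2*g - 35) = (g^3 - 12*g^2 + 41*g - 42)/(g^2 + 2*g - 35)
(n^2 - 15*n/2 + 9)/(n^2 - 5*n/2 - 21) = (2*n - 3)/(2*n + 7)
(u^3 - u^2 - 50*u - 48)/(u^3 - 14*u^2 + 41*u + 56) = (u + 6)/(u - 7)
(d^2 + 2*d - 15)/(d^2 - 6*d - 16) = (-d^2 - 2*d + 15)/(-d^2 + 6*d + 16)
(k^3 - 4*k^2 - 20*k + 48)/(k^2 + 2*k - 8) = k - 6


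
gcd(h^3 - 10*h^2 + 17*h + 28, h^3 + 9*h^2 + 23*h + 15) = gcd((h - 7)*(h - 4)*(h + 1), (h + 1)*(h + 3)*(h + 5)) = h + 1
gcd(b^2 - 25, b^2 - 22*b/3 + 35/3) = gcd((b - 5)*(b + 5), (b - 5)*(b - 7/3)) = b - 5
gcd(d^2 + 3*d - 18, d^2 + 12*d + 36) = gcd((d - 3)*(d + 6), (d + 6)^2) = d + 6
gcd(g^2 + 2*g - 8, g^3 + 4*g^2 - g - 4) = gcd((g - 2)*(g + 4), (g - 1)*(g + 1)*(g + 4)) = g + 4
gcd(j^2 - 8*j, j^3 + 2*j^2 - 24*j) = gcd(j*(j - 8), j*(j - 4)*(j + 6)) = j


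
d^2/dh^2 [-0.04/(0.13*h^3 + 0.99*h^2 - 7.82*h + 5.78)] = ((0.0312*h + 0.0792)*(0.13*h^3 + 0.99*h^2 - 7.82*h + 5.78) - 0.04*(0.39*h^2 + 1.98*h - 7.82)*(0.78*h^2 + 3.96*h - 15.64))/(0.13*h^3 + 0.99*h^2 - 7.82*h + 5.78)^3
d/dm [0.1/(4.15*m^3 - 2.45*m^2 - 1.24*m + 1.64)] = (-1.245*m^2 + 0.49*m + 0.124)/(4.15*m^3 - 2.45*m^2 - 1.24*m + 1.64)^2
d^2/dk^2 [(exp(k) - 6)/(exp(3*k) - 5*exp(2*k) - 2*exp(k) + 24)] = (4*exp(6*k) - 69*exp(5*k) + 363*exp(4*k) - 898*exp(3*k) + 1836*exp(2*k) - 2856*exp(k) + 288)*exp(k)/(exp(9*k) - 15*exp(8*k) + 69*exp(7*k) + 7*exp(6*k) - 858*exp(5*k) + 1452*exp(4*k) + 3160*exp(3*k) - 8352*exp(2*k) - 3456*exp(k) + 13824)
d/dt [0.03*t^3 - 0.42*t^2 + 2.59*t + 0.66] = 0.09*t^2 - 0.84*t + 2.59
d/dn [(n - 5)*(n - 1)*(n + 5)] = 3*n^2 - 2*n - 25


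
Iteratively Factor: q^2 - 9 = (q - 3)*(q + 3)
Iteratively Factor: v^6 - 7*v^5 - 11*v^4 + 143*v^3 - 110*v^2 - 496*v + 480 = (v + 4)*(v^5 - 11*v^4 + 33*v^3 + 11*v^2 - 154*v + 120) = (v - 5)*(v + 4)*(v^4 - 6*v^3 + 3*v^2 + 26*v - 24) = (v - 5)*(v - 3)*(v + 4)*(v^3 - 3*v^2 - 6*v + 8) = (v - 5)*(v - 3)*(v - 1)*(v + 4)*(v^2 - 2*v - 8) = (v - 5)*(v - 3)*(v - 1)*(v + 2)*(v + 4)*(v - 4)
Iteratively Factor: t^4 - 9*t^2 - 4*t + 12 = (t - 1)*(t^3 + t^2 - 8*t - 12) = (t - 1)*(t + 2)*(t^2 - t - 6) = (t - 3)*(t - 1)*(t + 2)*(t + 2)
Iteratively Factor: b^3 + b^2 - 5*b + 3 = (b + 3)*(b^2 - 2*b + 1) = (b - 1)*(b + 3)*(b - 1)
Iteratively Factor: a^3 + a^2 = (a + 1)*(a^2) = a*(a + 1)*(a)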